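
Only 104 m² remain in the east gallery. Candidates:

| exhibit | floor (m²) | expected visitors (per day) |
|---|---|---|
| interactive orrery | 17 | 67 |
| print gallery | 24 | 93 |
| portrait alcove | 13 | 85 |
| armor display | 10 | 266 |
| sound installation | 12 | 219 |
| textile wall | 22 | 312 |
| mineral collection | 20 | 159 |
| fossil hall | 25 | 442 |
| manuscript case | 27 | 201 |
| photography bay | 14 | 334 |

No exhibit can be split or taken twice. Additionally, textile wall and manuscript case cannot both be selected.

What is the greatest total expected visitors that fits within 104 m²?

1732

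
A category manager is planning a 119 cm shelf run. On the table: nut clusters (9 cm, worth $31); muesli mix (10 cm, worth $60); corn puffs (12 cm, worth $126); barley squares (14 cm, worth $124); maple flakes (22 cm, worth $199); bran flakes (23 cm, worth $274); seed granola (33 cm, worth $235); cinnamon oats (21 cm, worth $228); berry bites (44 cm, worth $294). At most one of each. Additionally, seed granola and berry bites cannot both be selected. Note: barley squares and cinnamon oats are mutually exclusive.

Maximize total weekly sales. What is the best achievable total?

1062

By weekly sales per cm: bran flakes 11.91, cinnamon oats 10.86, corn puffs 10.50 lead.
Corn puffs + maple flakes + bran flakes + seed granola + cinnamon oats uses 111 of the 119 cm and totals 1062.
Next best is nut clusters + muesli mix + maple flakes + bran flakes + seed granola + cinnamon oats at 1027 (118 cm) — short by 35.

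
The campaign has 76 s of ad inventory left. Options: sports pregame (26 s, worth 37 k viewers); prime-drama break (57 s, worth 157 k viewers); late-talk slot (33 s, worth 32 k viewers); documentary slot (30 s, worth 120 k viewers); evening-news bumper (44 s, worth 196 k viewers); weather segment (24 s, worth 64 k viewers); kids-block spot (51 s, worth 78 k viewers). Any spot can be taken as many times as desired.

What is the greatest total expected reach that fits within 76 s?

316

Density check — evening-news bumper 4.45, documentary slot 4.00, prime-drama break 2.75 are the best per s.
Documentary slot + evening-news bumper uses 74 of the 76 s and totals 316.
Every other selection either busts 76 s or fails to beat 316.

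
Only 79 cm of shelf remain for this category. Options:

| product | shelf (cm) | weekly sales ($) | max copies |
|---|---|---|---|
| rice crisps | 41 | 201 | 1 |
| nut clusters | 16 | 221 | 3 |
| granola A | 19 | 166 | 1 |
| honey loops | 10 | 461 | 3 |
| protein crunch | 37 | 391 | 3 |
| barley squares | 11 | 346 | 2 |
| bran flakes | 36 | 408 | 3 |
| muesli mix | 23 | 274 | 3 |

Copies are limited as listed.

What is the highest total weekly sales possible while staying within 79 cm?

2349

By weekly sales per cm: honey loops 46.10, barley squares 31.45, nut clusters 13.81, muesli mix 11.91 lead.
Filling by ratio: nut clusters + 3×honey loops + 2×barley squares for 2296, with 11 cm left unused.
The 16 cm tied up in nut clusters is better spent on muesli mix — total rises to 2349 (75 cm).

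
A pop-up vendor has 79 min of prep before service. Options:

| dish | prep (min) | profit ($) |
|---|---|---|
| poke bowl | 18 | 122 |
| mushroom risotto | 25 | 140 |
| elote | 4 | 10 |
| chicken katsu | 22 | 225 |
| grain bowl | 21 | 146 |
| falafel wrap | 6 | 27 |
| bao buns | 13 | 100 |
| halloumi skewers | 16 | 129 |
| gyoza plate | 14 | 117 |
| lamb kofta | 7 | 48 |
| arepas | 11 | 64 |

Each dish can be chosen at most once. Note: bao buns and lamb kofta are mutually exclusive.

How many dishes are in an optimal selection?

Best achievable profit is 644.
For example chicken katsu + grain bowl + falafel wrap + halloumi skewers + gyoza plate achieves it, using 79 min.
Every optimal selection uses 5 dishes.

5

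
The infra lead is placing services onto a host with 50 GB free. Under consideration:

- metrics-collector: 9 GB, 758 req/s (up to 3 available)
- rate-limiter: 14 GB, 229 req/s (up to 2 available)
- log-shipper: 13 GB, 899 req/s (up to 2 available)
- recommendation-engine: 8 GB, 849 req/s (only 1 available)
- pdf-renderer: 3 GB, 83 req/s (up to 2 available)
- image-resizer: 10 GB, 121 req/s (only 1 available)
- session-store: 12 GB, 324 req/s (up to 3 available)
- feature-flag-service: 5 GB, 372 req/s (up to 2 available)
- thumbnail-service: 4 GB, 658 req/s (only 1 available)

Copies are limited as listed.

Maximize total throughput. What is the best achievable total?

Taking 3×metrics-collector + recommendation-engine + 2×feature-flag-service + thumbnail-service: 49 GB used, 4525 in throughput.
Every other selection either busts 50 GB or exceeds an availability limit or fails to beat 4525.

4525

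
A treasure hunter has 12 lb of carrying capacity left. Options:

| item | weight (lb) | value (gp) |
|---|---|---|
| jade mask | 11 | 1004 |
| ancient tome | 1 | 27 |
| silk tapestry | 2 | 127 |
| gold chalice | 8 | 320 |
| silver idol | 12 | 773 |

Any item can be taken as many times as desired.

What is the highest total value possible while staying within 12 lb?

1031

Best packing: jade mask + ancient tome — 12 lb, 1031 total.
Nothing else within 12 lb beats 1031.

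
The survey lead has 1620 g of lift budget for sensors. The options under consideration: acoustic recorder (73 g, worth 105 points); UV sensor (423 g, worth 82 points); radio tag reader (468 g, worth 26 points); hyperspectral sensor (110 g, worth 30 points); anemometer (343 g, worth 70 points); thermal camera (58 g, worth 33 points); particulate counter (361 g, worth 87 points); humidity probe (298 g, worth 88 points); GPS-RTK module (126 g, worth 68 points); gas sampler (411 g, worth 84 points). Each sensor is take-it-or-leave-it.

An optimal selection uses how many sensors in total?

6

Optimal total is 502.
acoustic recorder + anemometer + particulate counter + humidity probe + GPS-RTK module + gas sampler hits 502 at 1612 g.
All optima have 6 sensors.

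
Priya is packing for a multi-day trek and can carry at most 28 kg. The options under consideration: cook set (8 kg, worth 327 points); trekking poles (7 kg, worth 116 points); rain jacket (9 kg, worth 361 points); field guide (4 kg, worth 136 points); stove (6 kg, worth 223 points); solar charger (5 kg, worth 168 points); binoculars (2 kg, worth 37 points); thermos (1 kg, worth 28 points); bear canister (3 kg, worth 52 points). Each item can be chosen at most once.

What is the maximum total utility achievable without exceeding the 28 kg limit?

Greedy by ratio would take cook set + rain jacket + field guide + stove + thermos: 28 kg used, total 1075.
The 5 kg tied up in field guide and thermos is better spent on solar charger — total rises to 1079 (28 kg).

1079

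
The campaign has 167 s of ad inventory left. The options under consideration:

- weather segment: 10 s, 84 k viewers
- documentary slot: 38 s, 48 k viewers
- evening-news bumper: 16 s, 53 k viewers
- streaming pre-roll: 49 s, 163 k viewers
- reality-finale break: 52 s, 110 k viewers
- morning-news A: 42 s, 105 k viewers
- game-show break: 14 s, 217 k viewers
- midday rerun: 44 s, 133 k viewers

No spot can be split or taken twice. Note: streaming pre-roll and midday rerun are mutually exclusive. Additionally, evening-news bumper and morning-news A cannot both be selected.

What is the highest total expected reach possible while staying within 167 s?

679

Weather segment + streaming pre-roll + reality-finale break + morning-news A + game-show break uses 167 of the 167 s and totals 679.
Next best is weather segment + reality-finale break + morning-news A + game-show break + midday rerun at 649 (162 s) — short by 30.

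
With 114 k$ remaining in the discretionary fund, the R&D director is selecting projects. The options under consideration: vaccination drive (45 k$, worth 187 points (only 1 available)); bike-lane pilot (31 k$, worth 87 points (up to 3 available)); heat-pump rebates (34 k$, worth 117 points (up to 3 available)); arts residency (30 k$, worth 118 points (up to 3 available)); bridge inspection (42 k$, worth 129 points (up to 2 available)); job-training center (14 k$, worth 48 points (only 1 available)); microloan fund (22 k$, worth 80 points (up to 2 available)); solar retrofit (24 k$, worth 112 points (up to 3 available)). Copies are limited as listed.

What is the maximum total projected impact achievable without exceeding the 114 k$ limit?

470

Filling by ratio: arts residency + 3×solar retrofit for 454, with 12 k$ left unused.
Dropping solar retrofit frees 24 k$; slotting in job-training center + microloan fund (36 k$) lifts the total to 470 at 114 k$.
That's the maximum — no swap from here does better than 470.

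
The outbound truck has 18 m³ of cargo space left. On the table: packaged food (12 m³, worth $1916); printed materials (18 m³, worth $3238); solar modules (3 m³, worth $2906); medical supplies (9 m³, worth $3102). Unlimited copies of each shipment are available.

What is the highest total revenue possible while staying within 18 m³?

Ranking by ratio (revenue/m³): solar modules 968.67, medical supplies 344.67, printed materials 179.89, packaged food 159.67.
6×solar modules uses 18 of the 18 m³ and totals 17436.
That's the maximum — no swap from here does better than 17436.

17436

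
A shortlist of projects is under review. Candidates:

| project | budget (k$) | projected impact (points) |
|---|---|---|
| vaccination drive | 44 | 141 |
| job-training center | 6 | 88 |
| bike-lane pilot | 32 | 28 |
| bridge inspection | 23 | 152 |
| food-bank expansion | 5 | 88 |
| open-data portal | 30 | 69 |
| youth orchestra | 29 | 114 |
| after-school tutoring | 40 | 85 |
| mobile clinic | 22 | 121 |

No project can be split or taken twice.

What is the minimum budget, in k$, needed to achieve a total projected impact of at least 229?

Minimise k$ subject to total projected impact ≥ 229.
Taking bridge inspection + food-bank expansion gives 240 (≥ 229) for 28 k$.
No combination under 28 k$ hits 229.

28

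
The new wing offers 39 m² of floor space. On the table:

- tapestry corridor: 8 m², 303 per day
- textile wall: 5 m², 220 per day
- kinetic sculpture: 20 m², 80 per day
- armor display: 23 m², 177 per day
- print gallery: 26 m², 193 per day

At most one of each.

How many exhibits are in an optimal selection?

3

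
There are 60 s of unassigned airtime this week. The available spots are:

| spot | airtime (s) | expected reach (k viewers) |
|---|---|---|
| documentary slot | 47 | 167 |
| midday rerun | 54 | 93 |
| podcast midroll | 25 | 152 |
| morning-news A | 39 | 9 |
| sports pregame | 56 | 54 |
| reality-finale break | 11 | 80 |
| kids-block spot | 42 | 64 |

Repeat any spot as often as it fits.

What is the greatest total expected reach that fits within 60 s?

400

Ranking by ratio (expected reach/s): reality-finale break 7.27, podcast midroll 6.08, documentary slot 3.55.
Taking 5×reality-finale break: 55 s used, 400 in expected reach.
That's the maximum — no swap from here does better than 400.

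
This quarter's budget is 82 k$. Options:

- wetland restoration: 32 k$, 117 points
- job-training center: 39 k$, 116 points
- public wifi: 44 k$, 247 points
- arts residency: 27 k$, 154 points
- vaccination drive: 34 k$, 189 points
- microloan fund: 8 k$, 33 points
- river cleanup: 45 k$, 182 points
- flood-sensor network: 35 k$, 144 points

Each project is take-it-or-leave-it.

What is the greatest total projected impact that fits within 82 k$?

By projected impact per k$: arts residency 5.70, public wifi 5.61, vaccination drive 5.56 lead.
A density-first pass picks public wifi + arts residency + microloan fund — 434 at 79 k$.
The 35 k$ tied up in arts residency and microloan fund is better spent on vaccination drive — total rises to 436 (78 k$).

436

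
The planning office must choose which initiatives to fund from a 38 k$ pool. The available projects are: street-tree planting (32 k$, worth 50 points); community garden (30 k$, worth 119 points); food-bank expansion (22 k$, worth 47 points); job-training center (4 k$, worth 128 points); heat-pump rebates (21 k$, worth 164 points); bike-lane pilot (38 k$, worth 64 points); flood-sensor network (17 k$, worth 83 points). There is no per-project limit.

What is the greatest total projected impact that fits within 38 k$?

1152

Ranking by ratio (projected impact/k$): job-training center 32.00, heat-pump rebates 7.81, flood-sensor network 4.88.
Best packing: 9×job-training center — 36 k$, 1152 total.
Nothing else within 38 k$ beats 1152.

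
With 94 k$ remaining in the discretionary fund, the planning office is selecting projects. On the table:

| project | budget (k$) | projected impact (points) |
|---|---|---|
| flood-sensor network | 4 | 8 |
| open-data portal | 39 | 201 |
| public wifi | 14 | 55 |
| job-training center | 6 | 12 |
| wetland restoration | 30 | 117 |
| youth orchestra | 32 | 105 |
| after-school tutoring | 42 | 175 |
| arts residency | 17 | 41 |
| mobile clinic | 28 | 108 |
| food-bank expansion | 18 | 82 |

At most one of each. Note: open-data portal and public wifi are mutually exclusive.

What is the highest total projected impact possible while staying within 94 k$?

Best packing: open-data portal + job-training center + wetland restoration + food-bank expansion — 93 k$, 412 total.
Runner-up flood-sensor network + open-data portal + wetland restoration + food-bank expansion tops out at 408.

412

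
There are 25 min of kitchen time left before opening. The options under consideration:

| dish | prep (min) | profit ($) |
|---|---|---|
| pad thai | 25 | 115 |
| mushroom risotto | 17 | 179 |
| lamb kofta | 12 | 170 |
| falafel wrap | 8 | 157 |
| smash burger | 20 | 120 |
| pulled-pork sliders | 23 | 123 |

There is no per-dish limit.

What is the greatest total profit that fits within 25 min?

471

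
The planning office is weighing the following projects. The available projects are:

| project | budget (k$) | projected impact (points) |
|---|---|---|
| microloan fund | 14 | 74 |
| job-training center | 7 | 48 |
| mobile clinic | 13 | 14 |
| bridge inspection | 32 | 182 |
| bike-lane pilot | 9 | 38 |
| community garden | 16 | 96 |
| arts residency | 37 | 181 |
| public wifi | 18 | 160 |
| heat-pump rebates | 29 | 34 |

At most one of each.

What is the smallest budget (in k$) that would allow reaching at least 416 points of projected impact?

64

Minimise k$ subject to total projected impact ≥ 416.
Taking microloan fund + bridge inspection + public wifi gives 416 (≥ 416) for 64 k$.
No combination under 64 k$ hits 416.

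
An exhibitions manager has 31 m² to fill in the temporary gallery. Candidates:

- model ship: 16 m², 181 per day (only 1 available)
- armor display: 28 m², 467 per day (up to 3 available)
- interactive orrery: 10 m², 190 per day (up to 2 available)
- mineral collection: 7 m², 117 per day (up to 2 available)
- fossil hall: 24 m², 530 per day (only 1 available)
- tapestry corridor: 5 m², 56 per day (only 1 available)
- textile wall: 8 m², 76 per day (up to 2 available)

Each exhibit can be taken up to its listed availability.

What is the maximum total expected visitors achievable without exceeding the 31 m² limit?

Taking mineral collection + fossil hall: 31 m² used, 647 in expected visitors.
Nothing else within 31 m² beats 647.

647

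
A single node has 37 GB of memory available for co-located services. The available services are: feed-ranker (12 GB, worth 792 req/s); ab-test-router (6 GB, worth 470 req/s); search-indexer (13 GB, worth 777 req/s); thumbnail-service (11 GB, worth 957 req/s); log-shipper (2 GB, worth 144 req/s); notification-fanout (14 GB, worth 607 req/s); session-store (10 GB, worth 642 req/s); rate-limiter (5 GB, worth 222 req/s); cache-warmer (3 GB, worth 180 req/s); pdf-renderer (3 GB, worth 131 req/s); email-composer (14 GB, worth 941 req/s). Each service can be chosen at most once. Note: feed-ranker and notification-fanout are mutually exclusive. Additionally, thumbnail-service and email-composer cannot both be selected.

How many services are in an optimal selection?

6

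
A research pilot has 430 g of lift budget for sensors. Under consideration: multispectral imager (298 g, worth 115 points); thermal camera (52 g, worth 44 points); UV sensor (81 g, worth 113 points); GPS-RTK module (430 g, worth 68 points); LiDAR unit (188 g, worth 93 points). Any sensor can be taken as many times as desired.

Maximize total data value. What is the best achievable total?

565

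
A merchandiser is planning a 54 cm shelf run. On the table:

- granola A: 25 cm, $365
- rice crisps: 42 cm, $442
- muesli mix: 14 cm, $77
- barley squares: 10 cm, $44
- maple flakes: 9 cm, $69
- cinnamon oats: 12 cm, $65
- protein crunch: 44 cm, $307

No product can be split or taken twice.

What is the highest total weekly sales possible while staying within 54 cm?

Rice crisps + maple flakes uses 51 of the 54 cm and totals 511.
An exhaustive check of the 128 subsets confirms 511.

511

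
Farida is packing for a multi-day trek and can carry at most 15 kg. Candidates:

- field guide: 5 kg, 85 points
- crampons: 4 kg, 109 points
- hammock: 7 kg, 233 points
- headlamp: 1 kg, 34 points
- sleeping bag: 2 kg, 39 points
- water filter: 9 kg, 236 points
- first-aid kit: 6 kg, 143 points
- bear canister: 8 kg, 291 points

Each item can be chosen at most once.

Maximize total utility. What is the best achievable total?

A density-first pass picks crampons + headlamp + sleeping bag + bear canister — 473 at 15 kg.
The 7 kg tied up in crampons and headlamp and sleeping bag is better spent on hammock — total rises to 524 (15 kg).

524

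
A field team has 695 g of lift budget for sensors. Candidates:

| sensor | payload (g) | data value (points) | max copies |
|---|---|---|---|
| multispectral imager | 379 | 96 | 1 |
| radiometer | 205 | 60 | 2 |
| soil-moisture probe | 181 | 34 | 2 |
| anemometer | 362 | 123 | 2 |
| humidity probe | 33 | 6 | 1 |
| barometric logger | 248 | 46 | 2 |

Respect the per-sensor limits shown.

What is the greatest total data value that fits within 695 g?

189

Best packing: radiometer + anemometer + humidity probe — 600 g, 189 total.
That's the maximum — no swap from here does better than 189.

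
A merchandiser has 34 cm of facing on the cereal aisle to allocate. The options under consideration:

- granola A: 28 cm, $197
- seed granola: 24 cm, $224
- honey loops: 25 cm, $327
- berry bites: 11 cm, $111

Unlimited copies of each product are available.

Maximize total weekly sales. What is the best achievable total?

333

Density check — honey loops 13.08, berry bites 10.09, seed granola 9.33, granola A 7.04 are the best per cm.
Taking the top-ratio products first gives honey loops for 327 (25 cm).
Replace honey loops with 3×berry bites: the trade gains 6 net, giving 333 at 33 cm.
No other feasible combination exceeds 333.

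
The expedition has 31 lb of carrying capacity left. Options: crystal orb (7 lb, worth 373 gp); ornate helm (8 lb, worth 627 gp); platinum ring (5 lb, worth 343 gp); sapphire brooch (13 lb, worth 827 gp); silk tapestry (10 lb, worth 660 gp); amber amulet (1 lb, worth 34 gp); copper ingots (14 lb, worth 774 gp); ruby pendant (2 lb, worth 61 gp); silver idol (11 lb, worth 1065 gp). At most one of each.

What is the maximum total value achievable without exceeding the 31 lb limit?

2413

Greedy by ratio would take crystal orb + ornate helm + platinum ring + silver idol: 31 lb used, total 2408.
Dropping crystal orb and platinum ring frees 12 lb; slotting in silk tapestry + ruby pendant (12 lb) lifts the total to 2413 at 31 lb.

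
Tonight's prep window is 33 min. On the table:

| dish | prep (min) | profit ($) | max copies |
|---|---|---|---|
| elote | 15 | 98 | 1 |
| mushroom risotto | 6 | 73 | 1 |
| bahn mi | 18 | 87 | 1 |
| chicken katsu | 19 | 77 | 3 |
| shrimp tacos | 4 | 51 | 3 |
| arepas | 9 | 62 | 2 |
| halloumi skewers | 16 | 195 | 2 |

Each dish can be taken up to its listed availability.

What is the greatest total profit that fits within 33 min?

By profit per min: shrimp tacos 12.75, halloumi skewers 12.19, mushroom risotto 12.17, arepas 6.89 lead.
Taking the top-ratio dishes first gives 3×shrimp tacos + halloumi skewers for 348 (28 min).
The 12 min tied up in 3×shrimp tacos is better spent on halloumi skewers — total rises to 390 (32 min).
No other feasible combination exceeds 390.

390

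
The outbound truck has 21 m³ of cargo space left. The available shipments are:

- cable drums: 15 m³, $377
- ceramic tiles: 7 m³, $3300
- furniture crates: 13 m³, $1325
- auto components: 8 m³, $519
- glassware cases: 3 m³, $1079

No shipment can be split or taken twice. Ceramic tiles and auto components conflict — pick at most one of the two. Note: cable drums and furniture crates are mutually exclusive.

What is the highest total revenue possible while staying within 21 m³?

4625

Density check — ceramic tiles 471.43, glassware cases 359.67, furniture crates 101.92 are the best per m³.
Taking ceramic tiles + furniture crates: 20 m³ used, 4625 in revenue.
Next best is ceramic tiles + glassware cases at 4379 (10 m³) — short by 246.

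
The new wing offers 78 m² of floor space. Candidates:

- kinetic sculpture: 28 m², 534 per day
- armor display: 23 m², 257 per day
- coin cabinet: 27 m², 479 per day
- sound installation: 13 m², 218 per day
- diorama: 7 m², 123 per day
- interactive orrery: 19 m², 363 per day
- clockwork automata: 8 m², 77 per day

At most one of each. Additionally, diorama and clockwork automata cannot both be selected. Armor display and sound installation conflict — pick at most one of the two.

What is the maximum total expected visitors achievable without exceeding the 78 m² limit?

1376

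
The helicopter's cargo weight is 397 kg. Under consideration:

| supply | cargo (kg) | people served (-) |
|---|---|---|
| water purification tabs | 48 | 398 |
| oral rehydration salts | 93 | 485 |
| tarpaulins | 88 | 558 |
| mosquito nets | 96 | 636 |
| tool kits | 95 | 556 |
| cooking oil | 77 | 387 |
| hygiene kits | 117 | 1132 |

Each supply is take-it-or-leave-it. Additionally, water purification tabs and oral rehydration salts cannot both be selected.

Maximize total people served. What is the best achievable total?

2882

Taking the top-ratio supplies first gives water purification tabs + tarpaulins + mosquito nets + hygiene kits for 2724 (349 kg).
Replace water purification tabs with tool kits: the trade gains 158 net, giving 2882 at 396 kg.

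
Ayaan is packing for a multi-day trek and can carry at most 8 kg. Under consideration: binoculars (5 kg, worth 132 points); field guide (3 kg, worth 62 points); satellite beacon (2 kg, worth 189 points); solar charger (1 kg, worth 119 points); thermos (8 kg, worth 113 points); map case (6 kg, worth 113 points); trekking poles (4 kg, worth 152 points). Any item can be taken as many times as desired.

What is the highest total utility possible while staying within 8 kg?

952

Density check — solar charger 119.00, satellite beacon 94.50, trekking poles 38.00 are the best per kg.
Best packing: 8×solar charger — 8 kg, 952 total.
Nothing else within 8 kg beats 952.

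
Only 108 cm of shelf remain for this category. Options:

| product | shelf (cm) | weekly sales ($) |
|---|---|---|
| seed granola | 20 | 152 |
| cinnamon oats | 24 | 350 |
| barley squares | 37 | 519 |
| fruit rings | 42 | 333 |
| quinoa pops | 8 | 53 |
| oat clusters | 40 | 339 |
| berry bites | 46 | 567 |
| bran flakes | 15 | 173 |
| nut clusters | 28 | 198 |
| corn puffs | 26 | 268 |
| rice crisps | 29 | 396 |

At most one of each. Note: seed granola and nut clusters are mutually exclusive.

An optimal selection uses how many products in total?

The maximum weekly sales within 108 cm is 1438.
One optimal bundle: cinnamon oats + barley squares + bran flakes + rice crisps (105 cm).
All optima have 4 products.

4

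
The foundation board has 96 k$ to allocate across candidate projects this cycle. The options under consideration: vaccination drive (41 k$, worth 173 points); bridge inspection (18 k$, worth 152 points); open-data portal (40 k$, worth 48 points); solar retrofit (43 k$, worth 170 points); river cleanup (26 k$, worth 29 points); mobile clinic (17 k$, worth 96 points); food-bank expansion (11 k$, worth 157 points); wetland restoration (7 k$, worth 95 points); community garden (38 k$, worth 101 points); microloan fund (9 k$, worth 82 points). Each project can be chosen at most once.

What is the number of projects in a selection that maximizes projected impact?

5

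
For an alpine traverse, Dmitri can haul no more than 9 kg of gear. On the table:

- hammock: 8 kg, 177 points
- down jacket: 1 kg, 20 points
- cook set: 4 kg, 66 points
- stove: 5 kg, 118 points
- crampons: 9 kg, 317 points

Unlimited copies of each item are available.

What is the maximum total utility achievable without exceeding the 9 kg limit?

The ratio ordering already packs tightly: crampons, 9 kg, 317.
Every other selection either busts 9 kg or fails to beat 317.

317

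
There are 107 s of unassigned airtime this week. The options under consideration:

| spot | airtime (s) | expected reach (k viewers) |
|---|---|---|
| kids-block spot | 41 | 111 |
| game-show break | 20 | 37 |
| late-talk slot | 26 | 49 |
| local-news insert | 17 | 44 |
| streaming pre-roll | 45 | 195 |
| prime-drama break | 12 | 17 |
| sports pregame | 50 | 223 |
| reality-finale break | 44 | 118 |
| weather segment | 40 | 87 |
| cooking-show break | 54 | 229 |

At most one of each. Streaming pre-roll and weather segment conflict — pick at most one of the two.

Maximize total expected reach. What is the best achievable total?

452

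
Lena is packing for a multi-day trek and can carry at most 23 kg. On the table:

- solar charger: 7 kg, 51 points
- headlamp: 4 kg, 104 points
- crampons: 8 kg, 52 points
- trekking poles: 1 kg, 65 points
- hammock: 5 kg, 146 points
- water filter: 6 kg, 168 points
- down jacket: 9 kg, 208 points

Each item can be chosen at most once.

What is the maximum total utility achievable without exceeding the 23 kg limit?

Greedy by ratio would take solar charger + headlamp + trekking poles + hammock + water filter: 23 kg used, total 534.
Dropping solar charger and headlamp frees 11 kg; slotting in down jacket (9 kg) lifts the total to 587 at 21 kg.

587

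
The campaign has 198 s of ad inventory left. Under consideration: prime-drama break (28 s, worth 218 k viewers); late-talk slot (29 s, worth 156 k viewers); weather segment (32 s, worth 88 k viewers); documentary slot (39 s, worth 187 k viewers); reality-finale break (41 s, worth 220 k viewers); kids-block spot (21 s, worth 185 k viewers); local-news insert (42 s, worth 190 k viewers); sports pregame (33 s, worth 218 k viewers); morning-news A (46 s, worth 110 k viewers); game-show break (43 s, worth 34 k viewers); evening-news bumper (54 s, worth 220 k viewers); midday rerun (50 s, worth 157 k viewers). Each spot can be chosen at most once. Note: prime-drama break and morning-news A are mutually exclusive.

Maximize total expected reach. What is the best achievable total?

Filling by ratio: prime-drama break + late-talk slot + documentary slot + reality-finale break + kids-block spot + sports pregame for 1184, with 7 s left unused.
Dropping documentary slot frees 39 s; slotting in local-news insert (42 s) lifts the total to 1187 at 194 s.
The spare 4 s is too small for any remaining spot, and no feasible exchange beats 1187.

1187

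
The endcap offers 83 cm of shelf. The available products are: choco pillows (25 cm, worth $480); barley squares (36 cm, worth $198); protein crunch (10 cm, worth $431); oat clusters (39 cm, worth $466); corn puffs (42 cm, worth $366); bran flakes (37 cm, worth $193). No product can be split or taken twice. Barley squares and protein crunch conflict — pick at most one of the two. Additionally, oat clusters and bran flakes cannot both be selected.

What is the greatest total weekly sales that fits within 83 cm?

1377

Taking choco pillows + protein crunch + oat clusters: 74 cm used, 1377 in weekly sales.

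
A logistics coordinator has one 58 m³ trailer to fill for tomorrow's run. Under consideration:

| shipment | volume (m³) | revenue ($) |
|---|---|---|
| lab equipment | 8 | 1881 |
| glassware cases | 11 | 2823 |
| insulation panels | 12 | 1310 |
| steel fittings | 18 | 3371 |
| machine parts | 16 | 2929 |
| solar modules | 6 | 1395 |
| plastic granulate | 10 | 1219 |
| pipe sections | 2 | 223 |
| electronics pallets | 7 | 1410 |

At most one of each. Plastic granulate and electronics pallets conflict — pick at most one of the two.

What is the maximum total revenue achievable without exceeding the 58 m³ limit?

Taking the top-ratio shipments first gives lab equipment + glassware cases + steel fittings + solar modules + pipe sections + electronics pallets for 11103 (52 m³).
The 10 m³ tied up in lab equipment and pipe sections is better spent on machine parts — total rises to 11928 (58 m³).
The closest alternative, lab equipment + glassware cases + steel fittings + machine parts + pipe sections, reaches only 11227.

11928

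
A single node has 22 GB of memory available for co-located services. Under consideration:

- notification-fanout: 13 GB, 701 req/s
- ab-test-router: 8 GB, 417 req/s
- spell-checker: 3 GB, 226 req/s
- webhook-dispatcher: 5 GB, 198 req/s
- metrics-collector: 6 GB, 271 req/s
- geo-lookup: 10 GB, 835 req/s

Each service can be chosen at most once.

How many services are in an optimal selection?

3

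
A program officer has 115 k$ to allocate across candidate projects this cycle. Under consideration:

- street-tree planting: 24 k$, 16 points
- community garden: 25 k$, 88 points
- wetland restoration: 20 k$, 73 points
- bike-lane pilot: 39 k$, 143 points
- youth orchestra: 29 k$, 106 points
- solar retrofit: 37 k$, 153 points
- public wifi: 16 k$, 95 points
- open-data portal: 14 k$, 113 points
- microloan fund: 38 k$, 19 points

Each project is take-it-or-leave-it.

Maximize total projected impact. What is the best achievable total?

522

Greedy by ratio would take bike-lane pilot + solar retrofit + public wifi + open-data portal: 106 k$ used, total 504.
The 39 k$ tied up in bike-lane pilot is better spent on community garden + wetland restoration — total rises to 522 (112 k$).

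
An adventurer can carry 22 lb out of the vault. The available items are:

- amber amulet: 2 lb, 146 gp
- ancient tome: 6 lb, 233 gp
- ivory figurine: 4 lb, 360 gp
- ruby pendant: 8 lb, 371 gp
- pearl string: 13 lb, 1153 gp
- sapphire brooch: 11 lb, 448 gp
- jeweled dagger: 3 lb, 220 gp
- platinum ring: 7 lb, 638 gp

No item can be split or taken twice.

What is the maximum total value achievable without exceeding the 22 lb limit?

1937

Ranking by ratio (value/lb): platinum ring 91.14, ivory figurine 90.00, pearl string 88.69, jeweled dagger 73.33.
A density-first pass picks amber amulet + ancient tome + ivory figurine + jeweled dagger + platinum ring — 1597 at 22 lb.
The 13 lb tied up in ancient tome and ivory figurine and jeweled dagger is better spent on pearl string — total rises to 1937 (22 lb).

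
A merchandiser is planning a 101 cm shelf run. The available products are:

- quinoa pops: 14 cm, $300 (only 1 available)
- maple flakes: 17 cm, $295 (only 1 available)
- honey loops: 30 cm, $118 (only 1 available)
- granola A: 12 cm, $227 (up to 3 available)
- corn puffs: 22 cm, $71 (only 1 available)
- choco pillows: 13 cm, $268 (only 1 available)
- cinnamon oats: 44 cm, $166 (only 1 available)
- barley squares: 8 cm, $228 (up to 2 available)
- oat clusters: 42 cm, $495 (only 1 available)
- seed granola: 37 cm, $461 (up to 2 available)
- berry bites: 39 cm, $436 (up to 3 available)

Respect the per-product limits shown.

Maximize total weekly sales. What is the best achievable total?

2000

Ranking by ratio (weekly sales/cm): barley squares 28.50, quinoa pops 21.43, choco pillows 20.62.
The ratio ordering already packs tightly: quinoa pops + maple flakes + 3×granola A + choco pillows + 2×barley squares, 96 cm, 2000.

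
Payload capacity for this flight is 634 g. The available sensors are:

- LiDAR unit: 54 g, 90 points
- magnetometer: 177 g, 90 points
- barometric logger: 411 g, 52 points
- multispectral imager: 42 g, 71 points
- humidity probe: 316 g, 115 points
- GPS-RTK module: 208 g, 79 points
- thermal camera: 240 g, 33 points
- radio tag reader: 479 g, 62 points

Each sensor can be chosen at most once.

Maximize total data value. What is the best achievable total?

Density check — multispectral imager 1.69, LiDAR unit 1.67, magnetometer 0.51 are the best per g.
Greedy by ratio would take LiDAR unit + magnetometer + multispectral imager + GPS-RTK module: 481 g used, total 330.
Dropping GPS-RTK module frees 208 g; slotting in humidity probe (316 g) lifts the total to 366 at 589 g.

366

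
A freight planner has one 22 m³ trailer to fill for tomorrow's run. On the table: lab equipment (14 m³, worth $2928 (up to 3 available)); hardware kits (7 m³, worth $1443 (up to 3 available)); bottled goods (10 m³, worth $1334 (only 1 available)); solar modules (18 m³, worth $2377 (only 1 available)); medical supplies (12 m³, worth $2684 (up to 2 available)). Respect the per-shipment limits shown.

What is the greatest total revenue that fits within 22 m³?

4371

Greedy by ratio would take hardware kits + medical supplies: 19 m³ used, total 4127.
Replace medical supplies with lab equipment: the trade gains 244 net, giving 4371 at 21 m³.
Nothing else within 22 m³ beats 4371.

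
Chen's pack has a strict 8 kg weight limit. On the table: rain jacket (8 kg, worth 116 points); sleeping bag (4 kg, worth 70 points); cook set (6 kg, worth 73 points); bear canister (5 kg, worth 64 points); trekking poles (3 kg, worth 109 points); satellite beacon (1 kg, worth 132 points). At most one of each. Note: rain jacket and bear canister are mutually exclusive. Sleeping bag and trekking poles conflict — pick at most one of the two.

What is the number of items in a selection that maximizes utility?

2

The maximum utility within 8 kg is 241.
One optimal bundle: trekking poles + satellite beacon (4 kg).
Every optimal selection uses 2 items.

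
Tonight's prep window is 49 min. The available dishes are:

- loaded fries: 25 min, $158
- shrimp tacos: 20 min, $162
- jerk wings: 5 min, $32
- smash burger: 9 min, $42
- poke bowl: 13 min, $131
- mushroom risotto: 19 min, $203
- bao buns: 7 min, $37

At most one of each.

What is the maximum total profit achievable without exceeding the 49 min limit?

413

Ranking by ratio (profit/min): mushroom risotto 10.68, poke bowl 10.08, shrimp tacos 8.10.
A density-first pass picks jerk wings + poke bowl + mushroom risotto + bao buns — 403 at 44 min.
Dropping jerk wings frees 5 min; slotting in smash burger (9 min) lifts the total to 413 at 48 min.
Nothing else within 49 min beats 413.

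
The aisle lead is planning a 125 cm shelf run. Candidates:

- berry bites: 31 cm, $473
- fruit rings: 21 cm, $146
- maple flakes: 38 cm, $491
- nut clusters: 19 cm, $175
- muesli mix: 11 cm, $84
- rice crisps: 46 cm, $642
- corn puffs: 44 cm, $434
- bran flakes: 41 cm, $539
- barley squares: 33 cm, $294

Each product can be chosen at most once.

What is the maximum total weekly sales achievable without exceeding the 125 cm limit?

1672

Ranking by ratio (weekly sales/cm): berry bites 15.26, rice crisps 13.96, bran flakes 13.15.
A density-first pass picks berry bites + rice crisps + bran flakes — 1654 at 118 cm.
The 31 cm tied up in berry bites is better spent on maple flakes — total rises to 1672 (125 cm).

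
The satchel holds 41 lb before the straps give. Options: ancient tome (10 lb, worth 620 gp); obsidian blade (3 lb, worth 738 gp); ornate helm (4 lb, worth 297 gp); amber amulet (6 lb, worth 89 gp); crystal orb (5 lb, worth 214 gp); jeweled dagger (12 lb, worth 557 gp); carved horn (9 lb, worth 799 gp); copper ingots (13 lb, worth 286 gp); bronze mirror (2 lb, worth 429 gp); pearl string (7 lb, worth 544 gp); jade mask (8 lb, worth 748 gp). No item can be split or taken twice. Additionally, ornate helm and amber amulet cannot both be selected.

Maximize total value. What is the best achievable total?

Greedy by ratio would take obsidian blade + ornate helm + crystal orb + carved horn + bronze mirror + pearl string + jade mask: 38 lb used, total 3769.
Dropping ornate helm and crystal orb frees 9 lb; slotting in ancient tome (10 lb) lifts the total to 3878 at 39 lb.
Next best is ancient tome + obsidian blade + ornate helm + crystal orb + carved horn + bronze mirror + jade mask at 3845 (41 lb) — short by 33.

3878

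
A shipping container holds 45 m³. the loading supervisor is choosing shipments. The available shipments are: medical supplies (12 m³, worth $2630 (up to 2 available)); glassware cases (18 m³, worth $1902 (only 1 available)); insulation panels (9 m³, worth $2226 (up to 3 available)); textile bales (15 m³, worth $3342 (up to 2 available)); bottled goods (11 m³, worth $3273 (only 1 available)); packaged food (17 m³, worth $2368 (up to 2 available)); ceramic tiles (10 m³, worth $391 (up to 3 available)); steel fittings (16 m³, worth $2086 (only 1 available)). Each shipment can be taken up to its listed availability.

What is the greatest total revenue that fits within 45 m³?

11067

A density-first pass picks 3×insulation panels + bottled goods — 9951 at 38 m³.
Dropping insulation panels frees 9 m³; slotting in textile bales (15 m³) lifts the total to 11067 at 44 m³.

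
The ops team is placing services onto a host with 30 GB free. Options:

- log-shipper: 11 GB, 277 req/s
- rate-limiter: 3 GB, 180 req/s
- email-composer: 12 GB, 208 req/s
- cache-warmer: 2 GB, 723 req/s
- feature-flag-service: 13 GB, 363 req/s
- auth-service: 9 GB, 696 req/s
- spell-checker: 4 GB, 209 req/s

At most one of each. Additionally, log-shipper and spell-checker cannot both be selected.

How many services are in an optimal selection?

5

Best achievable throughput is 2016.
One optimal bundle: rate-limiter + email-composer + cache-warmer + auth-service + spell-checker (30 GB).
Any selection reaching 2016 contains exactly 5 services.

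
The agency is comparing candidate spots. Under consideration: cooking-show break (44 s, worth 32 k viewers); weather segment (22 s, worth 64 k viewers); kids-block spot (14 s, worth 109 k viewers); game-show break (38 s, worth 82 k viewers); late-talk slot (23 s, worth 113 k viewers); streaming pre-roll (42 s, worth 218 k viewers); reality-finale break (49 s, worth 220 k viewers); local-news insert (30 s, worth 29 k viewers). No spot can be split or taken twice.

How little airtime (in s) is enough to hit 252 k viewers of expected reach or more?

56

Need the lightest bundle worth ≥ 252.
kids-block spot + streaming pre-roll reaches 327 using 56 s.
No combination under 56 s hits 252.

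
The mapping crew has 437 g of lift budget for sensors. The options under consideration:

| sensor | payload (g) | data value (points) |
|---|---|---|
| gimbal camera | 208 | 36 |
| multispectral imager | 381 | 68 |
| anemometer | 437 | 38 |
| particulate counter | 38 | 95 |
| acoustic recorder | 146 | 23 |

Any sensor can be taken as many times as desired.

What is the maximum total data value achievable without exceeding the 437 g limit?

1045

Taking 11×particulate counter: 418 g used, 1045 in data value.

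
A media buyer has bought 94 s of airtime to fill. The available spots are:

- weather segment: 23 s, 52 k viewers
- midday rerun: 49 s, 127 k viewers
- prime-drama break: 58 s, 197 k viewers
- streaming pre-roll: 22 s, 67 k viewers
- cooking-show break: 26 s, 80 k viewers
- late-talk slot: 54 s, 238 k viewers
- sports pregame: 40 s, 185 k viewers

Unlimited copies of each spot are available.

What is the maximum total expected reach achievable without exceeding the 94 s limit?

Taking the top-ratio spots first gives 2×sports pregame for 370 (80 s).
The 40 s tied up in sports pregame is better spent on late-talk slot — total rises to 423 (94 s).
That's the maximum — no swap from here does better than 423.

423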